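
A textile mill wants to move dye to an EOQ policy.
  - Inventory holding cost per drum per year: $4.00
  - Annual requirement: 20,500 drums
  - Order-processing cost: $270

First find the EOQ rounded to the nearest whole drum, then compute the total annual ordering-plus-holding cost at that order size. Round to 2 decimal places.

$6,654.32

EOQ = √(2DS/H) = √(2 × 20,500 × 270 / 4)
    = √(2,767,500.00) ≈ 1,663.58 → Q = 1,664 drums
Annual ordering cost = (D/Q)·S = (20,500/1,664) × 270 = $3,326.32
Annual holding cost  = (Q/2)·H = (1,664/2) × 4 = $3,328.00
Total = $3,326.32 + $3,328.00 = $6,654.32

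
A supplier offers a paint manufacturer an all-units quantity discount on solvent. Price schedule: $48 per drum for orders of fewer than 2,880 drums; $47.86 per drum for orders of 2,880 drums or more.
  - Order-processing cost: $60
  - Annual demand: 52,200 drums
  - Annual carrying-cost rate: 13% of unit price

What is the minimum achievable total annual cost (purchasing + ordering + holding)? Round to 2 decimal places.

H₁ = 13%×$48 = $6.2400;  H₂ = 13%×$47.86 = $6.2218
EOQ₁ = √(2×52,200×60/6.2400) = 1,001.92  (< 2,880, feasible at tier 1)
EOQ₂ = √(2×52,200×60/6.2218) = 1,003.39  (< 2,880 → use Q = 2,880 at tier-2 price)
TC(tier 1 (EOQ₁), Q≈1,001.9) = $2,511,851.99
TC(tier 2, Q≈2,880.0) = $2,508,338.89
Minimum at tier 2: $2,508,338.89

$2,508,338.89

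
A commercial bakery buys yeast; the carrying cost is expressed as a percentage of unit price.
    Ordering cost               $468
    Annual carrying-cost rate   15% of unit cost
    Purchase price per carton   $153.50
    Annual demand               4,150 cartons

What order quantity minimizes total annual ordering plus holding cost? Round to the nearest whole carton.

Holding cost per carton per year: H = 15% × $153.5 = $23.0250
EOQ = √(2DS/H) = √(2 × 4,150 × 468 / 23.025)
    = √(168,703.58) ≈ 410.74

411 cartons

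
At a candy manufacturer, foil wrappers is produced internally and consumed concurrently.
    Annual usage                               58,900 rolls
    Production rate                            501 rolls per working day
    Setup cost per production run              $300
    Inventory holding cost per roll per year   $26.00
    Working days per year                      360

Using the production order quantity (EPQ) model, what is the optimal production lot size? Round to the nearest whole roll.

1,421 rolls

d = 58,900/360 = 163.6111 rolls/day;  effective holding cost H(1 − d/p) = 26·(1 − 163.6111/501) = 17.50920
Q* = √(2DS / H_eff) = √(2·58,900·300 / 17.50920) ≈ 1,420.69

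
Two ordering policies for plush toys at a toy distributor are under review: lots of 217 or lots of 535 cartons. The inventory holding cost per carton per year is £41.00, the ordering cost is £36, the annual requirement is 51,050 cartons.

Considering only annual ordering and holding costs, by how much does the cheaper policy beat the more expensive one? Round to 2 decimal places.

For each Q, cost = (D/Q)·S + (Q/2)·H.
TC(217) = (51,050/217)×36 + (217/2)×41 = £12,917.62
TC(535) = (51,050/535)×36 + (535/2)×41 = £14,402.64
Lots of 217 are cheaper by £1,485.02.

£1,485.02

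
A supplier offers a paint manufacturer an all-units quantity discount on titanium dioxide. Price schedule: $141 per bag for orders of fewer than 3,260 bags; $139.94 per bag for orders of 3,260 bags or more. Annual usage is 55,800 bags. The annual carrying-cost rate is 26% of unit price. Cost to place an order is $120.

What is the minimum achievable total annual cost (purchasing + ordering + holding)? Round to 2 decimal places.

H₁ = 26%×$141 = $36.6600;  H₂ = 26%×$139.94 = $36.3844
EOQ₁ = √(2×55,800×120/36.6600) = 604.40  (< 3,260, feasible at tier 1)
EOQ₂ = √(2×55,800×120/36.3844) = 606.69  (< 3,260 → use Q = 3,260 at tier-2 price)
TC(tier 1 (EOQ₁), Q≈604.4) = $7,889,957.41
TC(tier 2, Q≈3,260.0) = $7,870,012.56
Minimum at tier 2: $7,870,012.56

$7,870,012.56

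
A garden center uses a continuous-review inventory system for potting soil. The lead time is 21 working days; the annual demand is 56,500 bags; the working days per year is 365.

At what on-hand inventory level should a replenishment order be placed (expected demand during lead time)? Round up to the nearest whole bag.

Daily demand d = 56,500 / 365 = 154.795 bags/day
Demand during lead time = 154.795 × 21 = 3,250.68
Reorder point = 3,250.68 → round up

3,251 bags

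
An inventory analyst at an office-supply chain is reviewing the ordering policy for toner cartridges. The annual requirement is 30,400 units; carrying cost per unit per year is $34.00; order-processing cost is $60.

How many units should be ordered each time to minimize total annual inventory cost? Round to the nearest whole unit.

Optimal lot size Q* = (2 × 30,400 × $60 / $34)^½ ≈ 327.56

328 units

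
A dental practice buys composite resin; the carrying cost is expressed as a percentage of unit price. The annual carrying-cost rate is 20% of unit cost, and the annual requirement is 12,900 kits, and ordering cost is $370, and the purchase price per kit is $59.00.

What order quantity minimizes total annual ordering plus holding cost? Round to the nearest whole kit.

Carrying cost H = $59 × 20% = $11.8000/kit/yr
EOQ = √(2DS/H) = √(2 × 12,900 × 370 / 11.8)
    = √(808,983.05) ≈ 899.43

899 kits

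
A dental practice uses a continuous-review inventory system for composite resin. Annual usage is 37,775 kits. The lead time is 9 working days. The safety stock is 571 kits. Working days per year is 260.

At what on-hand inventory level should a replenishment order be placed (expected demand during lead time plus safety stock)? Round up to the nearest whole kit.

1,879 kits

Daily demand d = 37,775 / 260 = 145.288 kits/day
Demand during lead time = 145.288 × 9 = 1,307.60
Reorder point = 1,307.60 + 571 = 1,878.60 → round up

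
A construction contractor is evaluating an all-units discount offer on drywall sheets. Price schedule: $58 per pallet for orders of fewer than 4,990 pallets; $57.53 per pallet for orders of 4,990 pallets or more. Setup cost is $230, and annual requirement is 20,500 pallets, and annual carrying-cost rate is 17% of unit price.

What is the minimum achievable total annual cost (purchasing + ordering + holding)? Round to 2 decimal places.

H₁ = 17%×$58 = $9.8600;  H₂ = 17%×$57.53 = $9.7801
EOQ₁ = √(2×20,500×230/9.8600) = 977.95  (< 4,990, feasible at tier 1)
EOQ₂ = √(2×20,500×230/9.7801) = 981.94  (< 4,990 → use Q = 4,990 at tier-2 price)
TC(tier 1 (EOQ₁), Q≈978.0) = $1,198,642.60
TC(tier 2, Q≈4,990.0) = $1,204,711.24
Minimum at tier 1 (EOQ₁): $1,198,642.60

$1,198,642.60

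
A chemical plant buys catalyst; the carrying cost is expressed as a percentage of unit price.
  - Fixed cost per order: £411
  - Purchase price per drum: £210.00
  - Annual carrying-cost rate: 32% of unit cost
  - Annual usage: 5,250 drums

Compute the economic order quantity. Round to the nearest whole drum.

253 drums

H = i·C = 0.32 × £210 = £67.2000 per drum-year
Q* = √(2·D·S / H) = √(2·5,250·411 / 67.2) = √64,218.8 ≈ 253.41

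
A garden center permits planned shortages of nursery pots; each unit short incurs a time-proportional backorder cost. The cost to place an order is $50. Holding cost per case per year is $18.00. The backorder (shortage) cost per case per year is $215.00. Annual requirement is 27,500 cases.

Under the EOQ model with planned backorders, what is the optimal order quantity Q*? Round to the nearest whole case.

407 cases

Basic EOQ = √(2·27,500·50/18) = 390.868
Backorder adjustment √((H+b)/b) = √((18+215)/215) = 1.0410
Q* = 390.868 × 1.0410 ≈ 406.90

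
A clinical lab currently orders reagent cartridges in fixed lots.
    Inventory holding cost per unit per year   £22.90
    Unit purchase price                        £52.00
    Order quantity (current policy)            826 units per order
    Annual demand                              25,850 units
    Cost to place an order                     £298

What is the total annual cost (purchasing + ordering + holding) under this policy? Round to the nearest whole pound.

Orders/yr = 25,850/826 = 31.295; ordering cost = 31.295 × £298 = £9,326.03
Average inventory = 826/2 = 413; holding cost = 413 × £22.9 = £9,457.70
Purchase cost = D·C = 25,850 × 52 = £1,344,200.00
Total = £9,326.03 + £9,457.70 + £1,344,200.00 = £1,362,983.73

£1,362,984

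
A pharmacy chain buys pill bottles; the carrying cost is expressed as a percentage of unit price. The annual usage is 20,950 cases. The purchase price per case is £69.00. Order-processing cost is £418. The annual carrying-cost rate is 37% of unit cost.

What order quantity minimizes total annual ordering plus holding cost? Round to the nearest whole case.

Holding cost per case per year: H = 37% × £69 = £25.5300
EOQ = √(2DS/H) = √(2 × 20,950 × 418 / 25.53)
    = √(686,024.29) ≈ 828.27

828 cases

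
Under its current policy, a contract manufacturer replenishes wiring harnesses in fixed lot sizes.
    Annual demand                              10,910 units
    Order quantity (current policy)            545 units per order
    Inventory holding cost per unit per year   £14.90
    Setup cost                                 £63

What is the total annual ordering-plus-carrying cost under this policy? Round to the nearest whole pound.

£5,321

Ordering: D/Q × S = 10,910/545 × £63 = £1,261.16
Holding:  Q/2 × H = 545/2 × £14.9 = £4,060.25
Total = £1,261.16 + £4,060.25 = £5,321.41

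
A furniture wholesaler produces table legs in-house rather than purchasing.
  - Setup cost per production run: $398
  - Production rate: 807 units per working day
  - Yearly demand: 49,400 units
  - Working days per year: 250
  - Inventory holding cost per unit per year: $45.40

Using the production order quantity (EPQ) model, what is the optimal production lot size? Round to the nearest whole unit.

Daily demand d = 49,400/250 = 197.600; p = 807; 1 − d/p = 0.75514
EPQ = √(2DS / (H(1 − d/p)))
    = √(2 × 49,400 × 398 / (45.4 × 0.75514)) ≈ 1,070.97

1,071 units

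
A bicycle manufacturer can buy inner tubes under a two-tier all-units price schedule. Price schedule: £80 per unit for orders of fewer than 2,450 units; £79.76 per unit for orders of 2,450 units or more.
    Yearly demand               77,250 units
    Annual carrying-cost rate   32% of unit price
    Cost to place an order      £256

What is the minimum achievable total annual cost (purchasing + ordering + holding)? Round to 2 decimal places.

H₁ = 32%×£80 = £25.6000;  H₂ = 32%×£79.76 = £25.5232
EOQ₁ = √(2×77,250×256/25.6000) = 1,242.98  (< 2,450, feasible at tier 1)
EOQ₂ = √(2×77,250×256/25.5232) = 1,244.85  (< 2,450 → use Q = 2,450 at tier-2 price)
TC(tier 1 (EOQ₁), Q≈1,243.0) = £6,211,820.30
TC(tier 2, Q≈2,450.0) = £6,200,797.76
Minimum at tier 2: £6,200,797.76

£6,200,797.76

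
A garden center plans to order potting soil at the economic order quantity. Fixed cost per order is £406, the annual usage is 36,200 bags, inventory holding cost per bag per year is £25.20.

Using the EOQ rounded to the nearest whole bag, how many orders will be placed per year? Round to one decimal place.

33.5 orders per year

2DS/H = 2·36,200·406/25.2 = 1,166,444.44
EOQ = √1,166,444.44 ≈ 1,080.02 → Q = 1,080
Orders per year = D/Q = 36,200 / 1,080 = 33.519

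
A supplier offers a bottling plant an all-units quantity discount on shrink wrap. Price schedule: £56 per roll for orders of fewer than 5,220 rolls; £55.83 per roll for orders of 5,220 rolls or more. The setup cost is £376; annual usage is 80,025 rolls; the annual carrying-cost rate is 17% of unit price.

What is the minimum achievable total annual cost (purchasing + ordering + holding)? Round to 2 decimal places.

£4,498,331.77

H₁ = 17%×£56 = £9.5200;  H₂ = 17%×£55.83 = £9.4911
EOQ₁ = √(2×80,025×376/9.5200) = 2,514.22  (< 5,220, feasible at tier 1)
EOQ₂ = √(2×80,025×376/9.4911) = 2,518.04  (< 5,220 → use Q = 5,220 at tier-2 price)
TC(tier 1 (EOQ₁), Q≈2,514.2) = £4,505,335.37
TC(tier 2, Q≈5,220.0) = £4,498,331.77
Minimum at tier 2: £4,498,331.77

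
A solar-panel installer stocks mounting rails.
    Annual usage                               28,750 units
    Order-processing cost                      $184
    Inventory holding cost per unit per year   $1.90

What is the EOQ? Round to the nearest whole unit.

2,360 units

EOQ = √(2DS/H) = √(2 × 28,750 × 184 / 1.9)
    = √(5,568,421.05) ≈ 2,359.75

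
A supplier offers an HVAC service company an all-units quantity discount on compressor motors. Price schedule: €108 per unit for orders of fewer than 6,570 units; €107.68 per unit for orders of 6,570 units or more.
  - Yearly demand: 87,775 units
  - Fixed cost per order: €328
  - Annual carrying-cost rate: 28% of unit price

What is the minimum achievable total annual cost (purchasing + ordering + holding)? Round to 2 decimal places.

H₁ = 28%×€108 = €30.2400;  H₂ = 28%×€107.68 = €30.1504
EOQ₁ = √(2×87,775×328/30.2400) = 1,379.90  (< 6,570, feasible at tier 1)
EOQ₂ = √(2×87,775×328/30.1504) = 1,381.95  (< 6,570 → use Q = 6,570 at tier-2 price)
TC(tier 1 (EOQ₁), Q≈1,379.9) = €9,521,428.06
TC(tier 2, Q≈6,570.0) = €9,555,038.13
Minimum at tier 1 (EOQ₁): €9,521,428.06

€9,521,428.06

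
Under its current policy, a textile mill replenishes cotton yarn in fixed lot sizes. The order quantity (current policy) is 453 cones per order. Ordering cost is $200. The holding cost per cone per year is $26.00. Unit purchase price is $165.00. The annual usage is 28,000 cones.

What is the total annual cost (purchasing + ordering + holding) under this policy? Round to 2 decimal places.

$4,638,251.03

Annual ordering cost = (D/Q)·S = (28,000/453) × 200 = $12,362.03
Annual holding cost  = (Q/2)·H = (453/2) × 26 = $5,889.00
Purchase cost = D·C = 28,000 × 165 = $4,620,000.00
Total = $12,362.03 + $5,889.00 + $4,620,000.00 = $4,638,251.03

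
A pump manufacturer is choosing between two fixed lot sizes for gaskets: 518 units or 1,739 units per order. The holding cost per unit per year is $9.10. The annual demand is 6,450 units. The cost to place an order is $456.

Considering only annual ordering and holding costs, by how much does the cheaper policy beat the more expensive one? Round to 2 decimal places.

$1,568.87

Annual cost at Q: ordering D·S/Q plus holding Q·H/2.
TC(518) = (6,450/518)×456 + (518/2)×9.1 = $8,034.89
TC(1,739) = (6,450/1,739)×456 + (1,739/2)×9.1 = $9,603.77
Cheaper: Q = 518.  Difference = $1,568.87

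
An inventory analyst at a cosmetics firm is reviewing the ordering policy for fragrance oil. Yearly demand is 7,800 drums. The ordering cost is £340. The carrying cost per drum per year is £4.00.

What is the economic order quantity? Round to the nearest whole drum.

1,152 drums

2DS/H = 2·7,800·340/4 = 1,326,000.00
EOQ = √1,326,000.00 ≈ 1,151.52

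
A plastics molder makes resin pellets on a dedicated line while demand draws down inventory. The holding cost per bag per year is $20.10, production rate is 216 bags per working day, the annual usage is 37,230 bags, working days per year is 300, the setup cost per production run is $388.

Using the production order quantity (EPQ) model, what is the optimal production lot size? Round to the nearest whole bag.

Daily demand d = 37,230/300 = 124.100; p = 216; 1 − d/p = 0.42546
EPQ = √(2DS / (H(1 − d/p)))
    = √(2 × 37,230 × 388 / (20.1 × 0.42546)) ≈ 1,838.01

1,838 bags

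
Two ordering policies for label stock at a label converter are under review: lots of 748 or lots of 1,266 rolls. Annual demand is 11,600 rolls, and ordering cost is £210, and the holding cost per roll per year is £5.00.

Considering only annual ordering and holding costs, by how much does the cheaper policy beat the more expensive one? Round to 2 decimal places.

£37.51

Annual cost at Q: ordering D·S/Q plus holding Q·H/2.
TC(748) = (11,600/748)×210 + (748/2)×5 = £5,126.68
TC(1,266) = (11,600/1,266)×210 + (1,266/2)×5 = £5,089.17
Cheaper: Q = 1,266.  Difference = £37.51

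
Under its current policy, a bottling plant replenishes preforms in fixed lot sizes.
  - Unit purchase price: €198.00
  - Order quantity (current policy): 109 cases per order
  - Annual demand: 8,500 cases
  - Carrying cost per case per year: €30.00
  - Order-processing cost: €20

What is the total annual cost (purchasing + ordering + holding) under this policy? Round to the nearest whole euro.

€1,686,195

Annual ordering cost = (D/Q)·S = (8,500/109) × 20 = €1,559.63
Annual holding cost  = (Q/2)·H = (109/2) × 30 = €1,635.00
Purchase cost = D·C = 8,500 × 198 = €1,683,000.00
Total = €1,559.63 + €1,635.00 + €1,683,000.00 = €1,686,194.63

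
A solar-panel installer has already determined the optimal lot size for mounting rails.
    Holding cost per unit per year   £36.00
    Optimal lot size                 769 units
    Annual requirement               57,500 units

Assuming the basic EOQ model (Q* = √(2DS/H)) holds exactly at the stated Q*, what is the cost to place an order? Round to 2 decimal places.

Since Q* = (2DS/H)^½, squaring gives Q*²·H = 2DS.
S = Q²H / (2D) = 769² × 36 / (2 × 57,500) = 185.1217

£185.12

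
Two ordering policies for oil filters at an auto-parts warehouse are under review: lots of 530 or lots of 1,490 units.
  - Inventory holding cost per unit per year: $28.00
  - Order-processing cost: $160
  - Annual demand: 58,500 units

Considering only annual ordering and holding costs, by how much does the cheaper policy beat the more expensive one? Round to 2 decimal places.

$2,061.50

TC(Q) = (D/Q)S + (Q/2)H
TC(530) = (58,500/530)×160 + (530/2)×28 = $25,080.38
TC(1,490) = (58,500/1,490)×160 + (1,490/2)×28 = $27,141.88
|ΔTC| = |$25,080.38 − $27,141.88| = $2,061.50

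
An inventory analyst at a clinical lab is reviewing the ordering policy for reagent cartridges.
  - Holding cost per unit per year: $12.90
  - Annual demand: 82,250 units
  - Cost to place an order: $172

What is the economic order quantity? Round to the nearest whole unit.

1,481 units

Optimal lot size Q* = (2 × 82,250 × $172 / $12.9)^½ ≈ 1,480.99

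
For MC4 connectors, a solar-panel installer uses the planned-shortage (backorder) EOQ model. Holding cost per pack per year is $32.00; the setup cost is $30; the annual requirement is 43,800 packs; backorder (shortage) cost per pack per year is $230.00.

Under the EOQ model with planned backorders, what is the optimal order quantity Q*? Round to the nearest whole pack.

Q* = √(2DS/H) · √((H + b)/b)
   = √(2 × 43,800 × 30 / 32) · √((32 + 230) / 230)
   = 286.575 × 1.0673 ≈ 305.86

306 packs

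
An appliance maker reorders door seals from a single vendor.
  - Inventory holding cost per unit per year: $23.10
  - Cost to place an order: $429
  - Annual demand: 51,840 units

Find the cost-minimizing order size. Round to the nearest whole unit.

1,388 units

Q* = √(2·D·S / H) = √(2·51,840·429 / 23.1) = √1,925,485.7 ≈ 1,387.62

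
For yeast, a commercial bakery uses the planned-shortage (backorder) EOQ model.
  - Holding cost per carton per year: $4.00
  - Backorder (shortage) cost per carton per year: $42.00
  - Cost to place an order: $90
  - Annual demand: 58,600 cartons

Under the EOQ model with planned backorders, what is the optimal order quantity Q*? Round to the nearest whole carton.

1,699 cartons

Basic EOQ = √(2·58,600·90/4) = 1,623.884
Backorder adjustment √((H+b)/b) = √((4+42)/42) = 1.0465
Q* = 1,623.884 × 1.0465 ≈ 1,699.45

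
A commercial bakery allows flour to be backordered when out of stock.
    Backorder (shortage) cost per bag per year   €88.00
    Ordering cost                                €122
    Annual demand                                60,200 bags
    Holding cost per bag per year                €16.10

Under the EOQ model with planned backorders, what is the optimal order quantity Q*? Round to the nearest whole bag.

1,039 bags

Basic EOQ = √(2·60,200·122/16.1) = 955.169
Backorder adjustment √((H+b)/b) = √((16.1+88)/88) = 1.0876
Q* = 955.169 × 1.0876 ≈ 1,038.88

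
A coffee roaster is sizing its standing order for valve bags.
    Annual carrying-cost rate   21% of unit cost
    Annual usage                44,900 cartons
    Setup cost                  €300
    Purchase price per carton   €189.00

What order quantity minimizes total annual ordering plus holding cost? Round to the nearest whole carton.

824 cartons

Carrying cost H = €189 × 21% = €39.6900/carton/yr
Optimal lot size Q* = (2 × 44,900 × €300 / €39.69)^½ ≈ 823.87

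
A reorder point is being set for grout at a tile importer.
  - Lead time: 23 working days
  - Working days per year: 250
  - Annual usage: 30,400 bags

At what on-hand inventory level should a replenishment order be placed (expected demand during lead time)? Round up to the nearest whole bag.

2,797 bags

Daily demand d = 30,400 / 250 = 121.600 bags/day
Demand during lead time = 121.600 × 23 = 2,796.80
Reorder point = 2,796.80 → round up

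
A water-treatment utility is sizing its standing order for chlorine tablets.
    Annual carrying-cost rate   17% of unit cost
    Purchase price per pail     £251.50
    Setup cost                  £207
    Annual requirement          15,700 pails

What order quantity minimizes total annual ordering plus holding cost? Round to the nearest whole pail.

390 pails

Carrying cost H = £251.5 × 17% = £42.7550/pail/yr
Q* = √(2·D·S / H) = √(2·15,700·207 / 42.755) = √152,024.3 ≈ 389.90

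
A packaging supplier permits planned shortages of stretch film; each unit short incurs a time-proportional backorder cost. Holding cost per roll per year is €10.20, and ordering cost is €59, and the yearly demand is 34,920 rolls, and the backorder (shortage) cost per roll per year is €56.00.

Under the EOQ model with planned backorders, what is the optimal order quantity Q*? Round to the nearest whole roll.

691 rolls

Basic EOQ = √(2·34,920·59/10.2) = 635.591
Backorder adjustment √((H+b)/b) = √((10.2+56)/56) = 1.0873
Q* = 635.591 × 1.0873 ≈ 691.06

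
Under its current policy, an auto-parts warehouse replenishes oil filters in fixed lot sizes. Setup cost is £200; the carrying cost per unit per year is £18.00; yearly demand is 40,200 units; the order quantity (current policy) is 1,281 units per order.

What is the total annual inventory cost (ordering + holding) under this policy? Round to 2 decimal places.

Ordering: D/Q × S = 40,200/1,281 × £200 = £6,276.35
Holding:  Q/2 × H = 1,281/2 × £18 = £11,529.00
Total = £6,276.35 + £11,529.00 = £17,805.35

£17,805.35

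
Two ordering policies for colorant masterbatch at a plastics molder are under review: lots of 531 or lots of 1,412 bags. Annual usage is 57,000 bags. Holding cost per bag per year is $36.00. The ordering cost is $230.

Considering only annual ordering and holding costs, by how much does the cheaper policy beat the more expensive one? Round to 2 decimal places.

For each Q, cost = (D/Q)·S + (Q/2)·H.
TC(531) = (57,000/531)×230 + (531/2)×36 = $34,247.27
TC(1,412) = (57,000/1,412)×230 + (1,412/2)×36 = $34,700.70
Cheaper: Q = 531.  Difference = $453.44

$453.44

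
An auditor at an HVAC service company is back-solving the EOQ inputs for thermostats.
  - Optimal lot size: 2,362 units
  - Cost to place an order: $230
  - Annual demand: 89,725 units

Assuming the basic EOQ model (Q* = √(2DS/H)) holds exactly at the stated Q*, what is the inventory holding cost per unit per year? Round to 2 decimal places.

EOQ relation: Q² = 2DS/H, so rearrange for the unknown.
H = 2DS / Q² = 2 × 89,725 × 230 / 2,362² = 7.3980

$7.40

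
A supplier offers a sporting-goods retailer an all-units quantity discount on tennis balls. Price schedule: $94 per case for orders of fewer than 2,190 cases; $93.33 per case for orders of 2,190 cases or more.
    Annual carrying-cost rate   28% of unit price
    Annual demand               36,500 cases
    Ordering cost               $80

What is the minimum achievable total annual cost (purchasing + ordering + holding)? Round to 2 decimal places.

$3,436,493.31

H₁ = 28%×$94 = $26.3200;  H₂ = 28%×$93.33 = $26.1324
EOQ₁ = √(2×36,500×80/26.3200) = 471.05  (< 2,190, feasible at tier 1)
EOQ₂ = √(2×36,500×80/26.1324) = 472.73  (< 2,190 → use Q = 2,190 at tier-2 price)
TC(tier 1 (EOQ₁), Q≈471.0) = $3,443,397.94
TC(tier 2, Q≈2,190.0) = $3,436,493.31
Minimum at tier 2: $3,436,493.31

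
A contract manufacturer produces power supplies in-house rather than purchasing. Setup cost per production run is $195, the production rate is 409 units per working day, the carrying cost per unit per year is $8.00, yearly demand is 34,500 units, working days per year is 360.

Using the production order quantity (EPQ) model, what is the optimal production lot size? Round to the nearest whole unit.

1,482 units

d = 34,500/360 = 95.8333 units/day;  effective holding cost H(1 − d/p) = 8·(1 − 95.8333/409) = 6.12551
Q* = √(2DS / H_eff) = √(2·34,500·195 / 6.12551) ≈ 1,482.08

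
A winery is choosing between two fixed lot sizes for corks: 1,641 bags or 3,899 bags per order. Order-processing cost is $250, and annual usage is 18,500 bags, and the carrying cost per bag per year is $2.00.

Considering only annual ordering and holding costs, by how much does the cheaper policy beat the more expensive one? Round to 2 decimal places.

$625.80

TC(Q) = (D/Q)S + (Q/2)H
TC(1,641) = (18,500/1,641)×250 + (1,641/2)×2 = $4,459.40
TC(3,899) = (18,500/3,899)×250 + (3,899/2)×2 = $5,085.20
Lots of 1,641 are cheaper by $625.80.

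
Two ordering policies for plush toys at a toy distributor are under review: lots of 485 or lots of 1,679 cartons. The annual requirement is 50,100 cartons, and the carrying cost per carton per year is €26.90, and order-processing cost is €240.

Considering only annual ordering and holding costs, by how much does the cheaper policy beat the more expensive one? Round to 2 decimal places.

Annual cost at Q: ordering D·S/Q plus holding Q·H/2.
TC(485) = (50,100/485)×240 + (485/2)×26.9 = €31,315.00
TC(1,679) = (50,100/1,679)×240 + (1,679/2)×26.9 = €29,743.96
Lots of 1,679 are cheaper by €1,571.05.

€1,571.05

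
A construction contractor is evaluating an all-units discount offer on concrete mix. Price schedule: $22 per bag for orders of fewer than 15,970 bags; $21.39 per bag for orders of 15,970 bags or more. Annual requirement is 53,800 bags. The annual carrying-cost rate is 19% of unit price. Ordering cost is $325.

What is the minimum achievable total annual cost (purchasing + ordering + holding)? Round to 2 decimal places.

H₁ = 19%×$22 = $4.1800;  H₂ = 19%×$21.39 = $4.0641
EOQ₁ = √(2×53,800×325/4.1800) = 2,892.41  (< 15,970, feasible at tier 1)
EOQ₂ = √(2×53,800×325/4.0641) = 2,933.36  (< 15,970 → use Q = 15,970 at tier-2 price)
TC(tier 1 (EOQ₁), Q≈2,892.4) = $1,195,690.27
TC(tier 2, Q≈15,970.0) = $1,184,328.70
Minimum at tier 2: $1,184,328.70

$1,184,328.70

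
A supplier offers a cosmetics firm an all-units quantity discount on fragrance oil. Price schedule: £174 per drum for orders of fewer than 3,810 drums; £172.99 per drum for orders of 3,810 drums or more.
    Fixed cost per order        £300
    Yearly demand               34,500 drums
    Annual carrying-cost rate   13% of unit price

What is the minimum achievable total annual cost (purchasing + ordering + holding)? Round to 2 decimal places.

H₁ = 13%×£174 = £22.6200;  H₂ = 13%×£172.99 = £22.4887
EOQ₁ = √(2×34,500×300/22.6200) = 956.62  (< 3,810, feasible at tier 1)
EOQ₂ = √(2×34,500×300/22.4887) = 959.41  (< 3,810 → use Q = 3,810 at tier-2 price)
TC(tier 1 (EOQ₁), Q≈956.6) = £6,024,638.72
TC(tier 2, Q≈3,810.0) = £6,013,712.51
Minimum at tier 2: £6,013,712.51

£6,013,712.51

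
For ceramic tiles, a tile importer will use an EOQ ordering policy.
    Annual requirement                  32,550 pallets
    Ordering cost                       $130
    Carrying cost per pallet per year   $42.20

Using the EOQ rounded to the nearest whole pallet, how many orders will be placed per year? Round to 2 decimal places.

Q* = √(2·D·S / H) = √(2·32,550·130 / 42.2) = √200,545.0 ≈ 447.82 → Q = 448
Orders per year = D/Q = 32,550 / 448 = 72.656

72.66 orders per year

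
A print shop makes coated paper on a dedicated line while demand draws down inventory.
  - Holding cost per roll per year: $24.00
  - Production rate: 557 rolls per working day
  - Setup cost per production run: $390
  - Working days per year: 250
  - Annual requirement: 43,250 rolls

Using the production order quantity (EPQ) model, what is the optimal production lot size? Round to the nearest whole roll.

Daily demand d = 43,250/250 = 173.000; p = 557; 1 − d/p = 0.68941
EPQ = √(2DS / (H(1 − d/p)))
    = √(2 × 43,250 × 390 / (24 × 0.68941)) ≈ 1,427.90

1,428 rolls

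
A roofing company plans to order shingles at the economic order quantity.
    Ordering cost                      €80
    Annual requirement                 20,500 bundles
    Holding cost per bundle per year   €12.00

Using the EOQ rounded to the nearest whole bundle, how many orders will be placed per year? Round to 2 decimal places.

EOQ = √(2DS/H) = √(2 × 20,500 × 80 / 12)
    = √(273,333.33) ≈ 522.81 → Q = 523
Orders per year = D/Q = 20,500 / 523 = 39.197

39.20 orders per year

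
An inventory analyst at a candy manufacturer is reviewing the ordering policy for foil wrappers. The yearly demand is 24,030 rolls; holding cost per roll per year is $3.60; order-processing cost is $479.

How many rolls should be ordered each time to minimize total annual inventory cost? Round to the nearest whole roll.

2,529 rolls

2DS/H = 2·24,030·479/3.6 = 6,394,650.00
EOQ = √6,394,650.00 ≈ 2,528.76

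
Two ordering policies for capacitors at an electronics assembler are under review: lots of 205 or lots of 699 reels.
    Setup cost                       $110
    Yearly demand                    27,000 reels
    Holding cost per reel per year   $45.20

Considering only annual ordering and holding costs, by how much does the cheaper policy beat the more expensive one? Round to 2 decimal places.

For each Q, cost = (D/Q)·S + (Q/2)·H.
TC(205) = (27,000/205)×110 + (205/2)×45.2 = $19,120.80
TC(699) = (27,000/699)×110 + (699/2)×45.2 = $20,046.33
Lots of 205 are cheaper by $925.52.

$925.52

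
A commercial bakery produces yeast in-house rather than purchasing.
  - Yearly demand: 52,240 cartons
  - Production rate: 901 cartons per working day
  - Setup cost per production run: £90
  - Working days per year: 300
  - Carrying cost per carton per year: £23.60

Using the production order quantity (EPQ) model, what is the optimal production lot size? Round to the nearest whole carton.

d = 52,240/300 = 174.1333 cartons/day;  effective holding cost H(1 − d/p) = 23.6·(1 − 174.1333/901) = 19.03890
Q* = √(2DS / H_eff) = √(2·52,240·90 / 19.03890) ≈ 702.78

703 cartons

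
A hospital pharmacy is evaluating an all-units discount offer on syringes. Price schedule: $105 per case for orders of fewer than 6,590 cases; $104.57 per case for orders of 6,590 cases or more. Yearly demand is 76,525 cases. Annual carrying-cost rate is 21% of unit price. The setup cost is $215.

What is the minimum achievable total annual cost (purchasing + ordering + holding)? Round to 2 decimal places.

$8,062,061.44

H₁ = 21%×$105 = $22.0500;  H₂ = 21%×$104.57 = $21.9597
EOQ₁ = √(2×76,525×215/22.0500) = 1,221.61  (< 6,590, feasible at tier 1)
EOQ₂ = √(2×76,525×215/21.9597) = 1,224.12  (< 6,590 → use Q = 6,590 at tier-2 price)
TC(tier 1 (EOQ₁), Q≈1,221.6) = $8,062,061.44
TC(tier 2, Q≈6,590.0) = $8,077,073.10
Minimum at tier 1 (EOQ₁): $8,062,061.44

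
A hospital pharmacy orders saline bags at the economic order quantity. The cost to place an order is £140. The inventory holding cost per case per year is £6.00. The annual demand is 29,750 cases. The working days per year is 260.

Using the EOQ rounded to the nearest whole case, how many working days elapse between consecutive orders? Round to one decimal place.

EOQ = √(2DS/H) = √(2 × 29,750 × 140 / 6)
    = √(1,388,333.33) ≈ 1,178.28 → Q = 1,178 cases
Cycle time = (working days × Q)/D = (260 × 1,178) / 29,750 = 10.295 days

10.3 days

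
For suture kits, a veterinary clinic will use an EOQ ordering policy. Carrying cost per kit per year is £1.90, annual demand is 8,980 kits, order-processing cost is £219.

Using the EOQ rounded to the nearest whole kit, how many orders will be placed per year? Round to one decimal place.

6.2 orders per year

EOQ = √(2DS/H) = √(2 × 8,980 × 219 / 1.9)
    = √(2,070,126.32) ≈ 1,438.79 → Q = 1,439
Orders per year = D/Q = 8,980 / 1,439 = 6.240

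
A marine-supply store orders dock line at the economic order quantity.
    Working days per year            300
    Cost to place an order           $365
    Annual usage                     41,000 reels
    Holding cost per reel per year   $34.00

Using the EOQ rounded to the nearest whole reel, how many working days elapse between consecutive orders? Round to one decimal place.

Optimal lot size Q* = (2 × 41,000 × $365 / $34)^½ ≈ 938.24 → Q = 938 reels
Days between orders = 300 / (D/Q) = 300 / 43.710 ≈ 6.863

6.9 days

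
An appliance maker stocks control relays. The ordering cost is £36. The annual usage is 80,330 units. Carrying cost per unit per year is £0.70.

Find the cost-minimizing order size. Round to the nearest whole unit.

EOQ = √(2DS/H) = √(2 × 80,330 × 36 / 0.7)
    = √(8,262,514.29) ≈ 2,874.46

2,874 units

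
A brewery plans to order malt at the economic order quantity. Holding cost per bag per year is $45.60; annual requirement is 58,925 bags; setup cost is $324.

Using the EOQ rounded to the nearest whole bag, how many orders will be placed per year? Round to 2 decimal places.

2DS/H = 2·58,925·324/45.6 = 837,355.26
EOQ = √837,355.26 ≈ 915.07 → Q = 915
N = D/Q = 58,925/915 ≈ 64.399 orders/yr

64.40 orders per year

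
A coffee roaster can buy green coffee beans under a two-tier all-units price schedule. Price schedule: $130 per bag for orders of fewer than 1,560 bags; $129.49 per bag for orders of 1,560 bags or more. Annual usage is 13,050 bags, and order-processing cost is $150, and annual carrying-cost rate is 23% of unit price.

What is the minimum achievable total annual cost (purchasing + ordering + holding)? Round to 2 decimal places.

$1,707,319.36

H₁ = 23%×$130 = $29.9000;  H₂ = 23%×$129.49 = $29.7827
EOQ₁ = √(2×13,050×150/29.9000) = 361.85  (< 1,560, feasible at tier 1)
EOQ₂ = √(2×13,050×150/29.7827) = 362.56  (< 1,560 → use Q = 1,560 at tier-2 price)
TC(tier 1 (EOQ₁), Q≈361.9) = $1,707,319.36
TC(tier 2, Q≈1,560.0) = $1,714,329.81
Minimum at tier 1 (EOQ₁): $1,707,319.36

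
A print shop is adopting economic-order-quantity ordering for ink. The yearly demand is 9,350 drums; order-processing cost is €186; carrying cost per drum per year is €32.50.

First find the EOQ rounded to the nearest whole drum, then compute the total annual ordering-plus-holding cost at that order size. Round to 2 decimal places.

Q* = √(2·D·S / H) = √(2·9,350·186 / 32.5) = √107,021.5 ≈ 327.14 → Q = 327 drums
Ordering: D/Q × S = 9,350/327 × €186 = €5,318.35
Holding:  Q/2 × H = 327/2 × €32.5 = €5,313.75
Total = €5,318.35 + €5,313.75 = €10,632.10

€10,632.10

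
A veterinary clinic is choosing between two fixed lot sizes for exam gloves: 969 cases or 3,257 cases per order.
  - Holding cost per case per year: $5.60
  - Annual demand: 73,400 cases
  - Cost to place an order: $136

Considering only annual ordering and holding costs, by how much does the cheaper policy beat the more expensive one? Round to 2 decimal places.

$830.45

Annual cost at Q: ordering D·S/Q plus holding Q·H/2.
TC(969) = (73,400/969)×136 + (969/2)×5.6 = $13,014.95
TC(3,257) = (73,400/3,257)×136 + (3,257/2)×5.6 = $12,184.51
Lots of 3,257 are cheaper by $830.45.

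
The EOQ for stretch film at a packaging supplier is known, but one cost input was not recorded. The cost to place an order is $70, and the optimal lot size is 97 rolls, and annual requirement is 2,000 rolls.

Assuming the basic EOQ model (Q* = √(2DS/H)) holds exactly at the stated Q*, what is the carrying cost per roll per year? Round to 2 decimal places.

$29.76

EOQ relation: Q² = 2DS/H, so rearrange for the unknown.
H = 2DS / Q² = 2 × 2,000 × 70 / 97² = 29.7587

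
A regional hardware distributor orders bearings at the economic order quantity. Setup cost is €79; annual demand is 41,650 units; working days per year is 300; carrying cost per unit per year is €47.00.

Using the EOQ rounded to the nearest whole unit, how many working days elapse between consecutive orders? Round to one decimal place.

2.7 days

Q* = √(2·D·S / H) = √(2·41,650·79 / 47) = √140,014.9 ≈ 374.19 → Q = 374 units
Cycle time = (working days × Q)/D = (300 × 374) / 41,650 = 2.694 days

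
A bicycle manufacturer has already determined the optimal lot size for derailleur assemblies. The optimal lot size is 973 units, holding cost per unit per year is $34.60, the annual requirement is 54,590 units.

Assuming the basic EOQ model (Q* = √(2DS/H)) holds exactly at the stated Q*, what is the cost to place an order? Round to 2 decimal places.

Since Q* = (2DS/H)^½, squaring gives Q*²·H = 2DS.
S = Q²H / (2D) = 973² × 34.6 / (2 × 54,590) = 300.0259

$300.03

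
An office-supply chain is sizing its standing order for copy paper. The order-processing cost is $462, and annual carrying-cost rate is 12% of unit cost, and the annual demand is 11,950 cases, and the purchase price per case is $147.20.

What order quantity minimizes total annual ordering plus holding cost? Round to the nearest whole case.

Carrying cost H = $147.2 × 12% = $17.6640/case/yr
2DS/H = 2·11,950·462/17.664 = 625,101.90
EOQ = √625,101.90 ≈ 790.63

791 cases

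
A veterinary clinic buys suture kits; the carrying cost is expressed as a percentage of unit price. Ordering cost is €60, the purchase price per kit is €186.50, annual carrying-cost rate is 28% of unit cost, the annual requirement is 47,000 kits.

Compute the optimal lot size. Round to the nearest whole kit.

Carrying cost H = €186.5 × 28% = €52.2200/kit/yr
Q* = √(2·D·S / H) = √(2·47,000·60 / 52.22) = √108,004.6 ≈ 328.64

329 kits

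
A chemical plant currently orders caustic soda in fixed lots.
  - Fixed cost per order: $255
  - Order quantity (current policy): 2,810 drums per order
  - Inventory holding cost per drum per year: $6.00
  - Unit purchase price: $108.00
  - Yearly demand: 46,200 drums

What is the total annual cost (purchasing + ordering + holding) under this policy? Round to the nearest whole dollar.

Annual ordering cost = (D/Q)·S = (46,200/2,810) × 255 = $4,192.53
Annual holding cost  = (Q/2)·H = (2,810/2) × 6 = $8,430.00
Purchase cost = D·C = 46,200 × 108 = $4,989,600.00
Total = $4,192.53 + $8,430.00 + $4,989,600.00 = $5,002,222.53

$5,002,223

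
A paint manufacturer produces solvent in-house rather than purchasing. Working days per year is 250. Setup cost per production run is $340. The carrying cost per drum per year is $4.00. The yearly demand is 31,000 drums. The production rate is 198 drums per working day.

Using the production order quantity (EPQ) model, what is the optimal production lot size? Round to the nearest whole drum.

d = 31,000/250 = 124.0000 drums/day;  effective holding cost H(1 − d/p) = 4·(1 − 124.0000/198) = 1.49495
Q* = √(2DS / H_eff) = √(2·31,000·340 / 1.49495) ≈ 3,755.10

3,755 drums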